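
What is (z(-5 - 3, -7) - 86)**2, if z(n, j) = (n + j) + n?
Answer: 11881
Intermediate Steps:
z(n, j) = j + 2*n (z(n, j) = (j + n) + n = j + 2*n)
(z(-5 - 3, -7) - 86)**2 = ((-7 + 2*(-5 - 3)) - 86)**2 = ((-7 + 2*(-8)) - 86)**2 = ((-7 - 16) - 86)**2 = (-23 - 86)**2 = (-109)**2 = 11881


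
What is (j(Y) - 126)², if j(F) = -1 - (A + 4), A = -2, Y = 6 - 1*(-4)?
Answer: 16641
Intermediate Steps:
Y = 10 (Y = 6 + 4 = 10)
j(F) = -3 (j(F) = -1 - (-2 + 4) = -1 - 1*2 = -1 - 2 = -3)
(j(Y) - 126)² = (-3 - 126)² = (-129)² = 16641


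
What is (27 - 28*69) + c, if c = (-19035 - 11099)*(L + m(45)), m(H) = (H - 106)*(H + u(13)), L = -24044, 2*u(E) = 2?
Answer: 809095995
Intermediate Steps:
u(E) = 1 (u(E) = (½)*2 = 1)
m(H) = (1 + H)*(-106 + H) (m(H) = (H - 106)*(H + 1) = (-106 + H)*(1 + H) = (1 + H)*(-106 + H))
c = 809097900 (c = (-19035 - 11099)*(-24044 + (-106 + 45² - 105*45)) = -30134*(-24044 + (-106 + 2025 - 4725)) = -30134*(-24044 - 2806) = -30134*(-26850) = 809097900)
(27 - 28*69) + c = (27 - 28*69) + 809097900 = (27 - 1932) + 809097900 = -1905 + 809097900 = 809095995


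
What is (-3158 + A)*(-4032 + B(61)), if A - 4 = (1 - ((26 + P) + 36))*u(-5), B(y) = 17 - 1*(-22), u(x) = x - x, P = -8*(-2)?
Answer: 12593922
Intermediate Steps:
P = 16
u(x) = 0
B(y) = 39 (B(y) = 17 + 22 = 39)
A = 4 (A = 4 + (1 - ((26 + 16) + 36))*0 = 4 + (1 - (42 + 36))*0 = 4 + (1 - 1*78)*0 = 4 + (1 - 78)*0 = 4 - 77*0 = 4 + 0 = 4)
(-3158 + A)*(-4032 + B(61)) = (-3158 + 4)*(-4032 + 39) = -3154*(-3993) = 12593922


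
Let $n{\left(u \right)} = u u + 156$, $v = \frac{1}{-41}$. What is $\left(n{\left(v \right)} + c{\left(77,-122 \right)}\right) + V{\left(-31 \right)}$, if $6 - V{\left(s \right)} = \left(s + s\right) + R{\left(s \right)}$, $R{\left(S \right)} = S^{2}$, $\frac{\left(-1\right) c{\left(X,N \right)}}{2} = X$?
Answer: $- \frac{1497770}{1681} \approx -891.0$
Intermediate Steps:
$v = - \frac{1}{41} \approx -0.02439$
$c{\left(X,N \right)} = - 2 X$
$n{\left(u \right)} = 156 + u^{2}$ ($n{\left(u \right)} = u^{2} + 156 = 156 + u^{2}$)
$V{\left(s \right)} = 6 - s^{2} - 2 s$ ($V{\left(s \right)} = 6 - \left(\left(s + s\right) + s^{2}\right) = 6 - \left(2 s + s^{2}\right) = 6 - \left(s^{2} + 2 s\right) = 6 - s^{2} - 2 s$)
$\left(n{\left(v \right)} + c{\left(77,-122 \right)}\right) + V{\left(-31 \right)} = \left(\left(156 + \left(- \frac{1}{41}\right)^{2}\right) - 154\right) - 893 = \left(\left(156 + \frac{1}{1681}\right) - 154\right) + \left(6 - 961 + 62\right) = \left(\frac{262237}{1681} - 154\right) + \left(6 - 961 + 62\right) = \frac{3363}{1681} - 893 = - \frac{1497770}{1681}$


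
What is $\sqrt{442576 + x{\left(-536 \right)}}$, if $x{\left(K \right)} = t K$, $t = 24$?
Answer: $4 \sqrt{26857} \approx 655.52$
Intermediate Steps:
$x{\left(K \right)} = 24 K$
$\sqrt{442576 + x{\left(-536 \right)}} = \sqrt{442576 + 24 \left(-536\right)} = \sqrt{442576 - 12864} = \sqrt{429712} = 4 \sqrt{26857}$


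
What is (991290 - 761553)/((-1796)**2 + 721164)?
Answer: 229737/3946780 ≈ 0.058209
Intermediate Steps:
(991290 - 761553)/((-1796)**2 + 721164) = 229737/(3225616 + 721164) = 229737/3946780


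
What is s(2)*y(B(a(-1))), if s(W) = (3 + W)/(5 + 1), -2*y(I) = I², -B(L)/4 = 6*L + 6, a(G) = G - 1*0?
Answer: 0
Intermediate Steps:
a(G) = G (a(G) = G + 0 = G)
B(L) = -24 - 24*L (B(L) = -4*(6*L + 6) = -4*(6 + 6*L) = -24 - 24*L)
y(I) = -I²/2
s(W) = ½ + W/6 (s(W) = (3 + W)/6 = (3 + W)*(⅙) = ½ + W/6)
s(2)*y(B(a(-1))) = (½ + (⅙)*2)*(-(-24 - 24*(-1))²/2) = (½ + ⅓)*(-(-24 + 24)²/2) = 5*(-½*0²)/6 = 5*(-½*0)/6 = (⅚)*0 = 0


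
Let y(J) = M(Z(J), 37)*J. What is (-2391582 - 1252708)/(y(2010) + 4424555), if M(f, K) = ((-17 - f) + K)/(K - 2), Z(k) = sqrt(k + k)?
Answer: -158059763229550/191951020671509 - 4102012824*sqrt(1005)/191951020671509 ≈ -0.82412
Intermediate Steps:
Z(k) = sqrt(2)*sqrt(k) (Z(k) = sqrt(2*k) = sqrt(2)*sqrt(k))
M(f, K) = (-17 + K - f)/(-2 + K)
y(J) = J*(4/7 - sqrt(2)*sqrt(J)/35) (y(J) = ((-17 + 37 - sqrt(2)*sqrt(J))/(-2 + 37))*J = ((-17 + 37 - sqrt(2)*sqrt(J))/35)*J = ((20 - sqrt(2)*sqrt(J))/35)*J = (4/7 - sqrt(2)*sqrt(J)/35)*J = J*(4/7 - sqrt(2)*sqrt(J)/35))
(-2391582 - 1252708)/(y(2010) + 4424555) = (-2391582 - 1252708)/(((4/7)*2010 - sqrt(2)*2010**(3/2)/35) + 4424555) = -3644290/((8040/7 - sqrt(2)*2010*sqrt(2010)/35) + 4424555) = -3644290/((8040/7 - 804*sqrt(1005)/7) + 4424555) = -3644290/(30979925/7 - 804*sqrt(1005)/7)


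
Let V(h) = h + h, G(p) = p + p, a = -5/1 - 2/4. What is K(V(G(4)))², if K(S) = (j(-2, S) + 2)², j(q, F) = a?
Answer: 2401/16 ≈ 150.06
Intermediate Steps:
a = -11/2 (a = -5*1 - 2*¼ = -5 - ½ = -11/2 ≈ -5.5000)
j(q, F) = -11/2
G(p) = 2*p
V(h) = 2*h
K(S) = 49/4 (K(S) = (-11/2 + 2)² = (-7/2)² = 49/4)
K(V(G(4)))² = (49/4)² = 2401/16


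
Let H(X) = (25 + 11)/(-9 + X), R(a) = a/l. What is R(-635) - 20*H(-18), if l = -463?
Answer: 38945/1389 ≈ 28.038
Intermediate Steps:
R(a) = -a/463 (R(a) = a/(-463) = a*(-1/463) = -a/463)
H(X) = 36/(-9 + X)
R(-635) - 20*H(-18) = -1/463*(-635) - 20*36/(-9 - 18) = 635/463 - 20*36/(-27) = 635/463 - 20*36*(-1/27) = 635/463 - 20*(-4)/3 = 635/463 - 1*(-80/3) = 635/463 + 80/3 = 38945/1389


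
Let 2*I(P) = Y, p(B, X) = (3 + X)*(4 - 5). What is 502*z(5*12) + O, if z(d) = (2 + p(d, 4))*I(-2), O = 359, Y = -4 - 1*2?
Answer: 7889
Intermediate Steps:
p(B, X) = -3 - X (p(B, X) = (3 + X)*(-1) = -3 - X)
Y = -6 (Y = -4 - 2 = -6)
I(P) = -3 (I(P) = (½)*(-6) = -3)
z(d) = 15 (z(d) = (2 + (-3 - 1*4))*(-3) = (2 + (-3 - 4))*(-3) = (2 - 7)*(-3) = -5*(-3) = 15)
502*z(5*12) + O = 502*15 + 359 = 7530 + 359 = 7889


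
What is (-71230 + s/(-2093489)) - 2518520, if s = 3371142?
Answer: -5421616508892/2093489 ≈ -2.5898e+6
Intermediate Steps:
(-71230 + s/(-2093489)) - 2518520 = (-71230 + 3371142/(-2093489)) - 2518520 = (-71230 + 3371142*(-1/2093489)) - 2518520 = (-71230 - 3371142/2093489) - 2518520 = -149122592612/2093489 - 2518520 = -5421616508892/2093489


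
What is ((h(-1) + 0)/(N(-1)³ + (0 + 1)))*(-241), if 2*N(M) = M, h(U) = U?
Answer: 1928/7 ≈ 275.43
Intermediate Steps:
N(M) = M/2
((h(-1) + 0)/(N(-1)³ + (0 + 1)))*(-241) = ((-1 + 0)/(((½)*(-1))³ + (0 + 1)))*(-241) = -1/((-½)³ + 1)*(-241) = -1/(-⅛ + 1)*(-241) = -1/7/8*(-241) = -1*8/7*(-241) = -8/7*(-241) = 1928/7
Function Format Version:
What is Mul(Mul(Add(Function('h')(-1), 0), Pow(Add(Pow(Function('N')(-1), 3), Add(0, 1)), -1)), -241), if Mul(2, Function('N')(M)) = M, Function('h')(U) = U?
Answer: Rational(1928, 7) ≈ 275.43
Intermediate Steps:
Function('N')(M) = Mul(Rational(1, 2), M)
Mul(Mul(Add(Function('h')(-1), 0), Pow(Add(Pow(Function('N')(-1), 3), Add(0, 1)), -1)), -241) = Mul(Mul(Add(-1, 0), Pow(Add(Pow(Mul(Rational(1, 2), -1), 3), Add(0, 1)), -1)), -241) = Mul(Mul(-1, Pow(Add(Pow(Rational(-1, 2), 3), 1), -1)), -241) = Mul(Mul(-1, Pow(Add(Rational(-1, 8), 1), -1)), -241) = Mul(Mul(-1, Pow(Rational(7, 8), -1)), -241) = Mul(Mul(-1, Rational(8, 7)), -241) = Mul(Rational(-8, 7), -241) = Rational(1928, 7)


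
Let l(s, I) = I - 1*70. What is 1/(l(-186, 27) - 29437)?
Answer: -1/29480 ≈ -3.3921e-5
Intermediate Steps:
l(s, I) = -70 + I (l(s, I) = I - 70 = -70 + I)
1/(l(-186, 27) - 29437) = 1/((-70 + 27) - 29437) = 1/(-43 - 29437) = 1/(-29480) = -1/29480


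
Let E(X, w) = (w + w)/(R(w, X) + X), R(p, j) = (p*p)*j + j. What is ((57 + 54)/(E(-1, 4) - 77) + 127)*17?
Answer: 87520/41 ≈ 2134.6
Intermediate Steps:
R(p, j) = j + j*p**2 (R(p, j) = p**2*j + j = j*p**2 + j = j + j*p**2)
E(X, w) = 2*w/(X + X*(1 + w**2)) (E(X, w) = (w + w)/(X*(1 + w**2) + X) = (2*w)/(X + X*(1 + w**2)) = 2*w/(X + X*(1 + w**2)))
((57 + 54)/(E(-1, 4) - 77) + 127)*17 = ((57 + 54)/(2*4/(-1*(2 + 4**2)) - 77) + 127)*17 = (111/(2*4*(-1)/(2 + 16) - 77) + 127)*17 = (111/(2*4*(-1)/18 - 77) + 127)*17 = (111/(2*4*(-1)*(1/18) - 77) + 127)*17 = (111/(-4/9 - 77) + 127)*17 = (111/(-697/9) + 127)*17 = (111*(-9/697) + 127)*17 = (-999/697 + 127)*17 = (87520/697)*17 = 87520/41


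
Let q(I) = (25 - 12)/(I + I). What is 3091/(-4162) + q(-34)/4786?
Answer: -503006937/677257288 ≈ -0.74271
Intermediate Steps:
q(I) = 13/(2*I) (q(I) = 13/((2*I)) = 13*(1/(2*I)) = 13/(2*I))
3091/(-4162) + q(-34)/4786 = 3091/(-4162) + ((13/2)/(-34))/4786 = 3091*(-1/4162) + ((13/2)*(-1/34))*(1/4786) = -3091/4162 - 13/68*1/4786 = -3091/4162 - 13/325448 = -503006937/677257288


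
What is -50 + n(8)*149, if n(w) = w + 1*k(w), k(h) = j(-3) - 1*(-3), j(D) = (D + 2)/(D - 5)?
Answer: 12861/8 ≈ 1607.6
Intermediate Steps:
j(D) = (2 + D)/(-5 + D)
k(h) = 25/8 (k(h) = (2 - 3)/(-5 - 3) - 1*(-3) = -1/(-8) + 3 = -1/8*(-1) + 3 = 1/8 + 3 = 25/8)
n(w) = 25/8 + w (n(w) = w + 1*(25/8) = w + 25/8 = 25/8 + w)
-50 + n(8)*149 = -50 + (25/8 + 8)*149 = -50 + (89/8)*149 = -50 + 13261/8 = 12861/8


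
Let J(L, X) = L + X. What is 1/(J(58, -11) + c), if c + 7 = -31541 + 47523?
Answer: 1/16022 ≈ 6.2414e-5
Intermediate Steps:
c = 15975 (c = -7 + (-31541 + 47523) = -7 + 15982 = 15975)
1/(J(58, -11) + c) = 1/((58 - 11) + 15975) = 1/(47 + 15975) = 1/16022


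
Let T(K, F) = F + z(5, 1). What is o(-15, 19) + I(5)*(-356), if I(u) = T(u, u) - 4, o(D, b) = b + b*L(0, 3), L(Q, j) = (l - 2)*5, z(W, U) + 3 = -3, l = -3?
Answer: 1324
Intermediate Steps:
z(W, U) = -6 (z(W, U) = -3 - 3 = -6)
L(Q, j) = -25 (L(Q, j) = (-3 - 2)*5 = -5*5 = -25)
T(K, F) = -6 + F (T(K, F) = F - 6 = -6 + F)
o(D, b) = -24*b (o(D, b) = b + b*(-25) = b - 25*b = -24*b)
I(u) = -10 + u (I(u) = (-6 + u) - 4 = -10 + u)
o(-15, 19) + I(5)*(-356) = -24*19 + (-10 + 5)*(-356) = -456 - 5*(-356) = -456 + 1780 = 1324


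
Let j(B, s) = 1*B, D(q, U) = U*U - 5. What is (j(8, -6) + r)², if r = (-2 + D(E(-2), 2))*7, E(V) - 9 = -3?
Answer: 169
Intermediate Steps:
E(V) = 6 (E(V) = 9 - 3 = 6)
D(q, U) = -5 + U² (D(q, U) = U² - 5 = -5 + U²)
j(B, s) = B
r = -21 (r = (-2 + (-5 + 2²))*7 = (-2 + (-5 + 4))*7 = (-2 - 1)*7 = -3*7 = -21)
(j(8, -6) + r)² = (8 - 21)² = (-13)² = 169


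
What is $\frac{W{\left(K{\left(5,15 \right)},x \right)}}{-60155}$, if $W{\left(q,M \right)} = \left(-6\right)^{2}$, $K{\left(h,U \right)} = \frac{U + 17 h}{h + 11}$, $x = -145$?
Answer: $- \frac{36}{60155} \approx -0.00059845$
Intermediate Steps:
$K{\left(h,U \right)} = \frac{U + 17 h}{11 + h}$
$W{\left(q,M \right)} = 36$
$\frac{W{\left(K{\left(5,15 \right)},x \right)}}{-60155} = \frac{36}{-60155} = 36 \left(- \frac{1}{60155}\right) = - \frac{36}{60155}$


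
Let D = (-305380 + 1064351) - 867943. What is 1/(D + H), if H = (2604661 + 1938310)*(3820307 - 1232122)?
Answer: 1/11758049288663 ≈ 8.5048e-14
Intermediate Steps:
H = 11758049397635 (H = 4542971*2588185 = 11758049397635)
D = -108972 (D = 758971 - 867943 = -108972)
1/(D + H) = 1/(-108972 + 11758049397635) = 1/11758049288663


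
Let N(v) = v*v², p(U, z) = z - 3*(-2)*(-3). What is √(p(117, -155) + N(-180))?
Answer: I*√5832173 ≈ 2415.0*I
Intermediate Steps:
p(U, z) = -18 + z (p(U, z) = z + 6*(-3) = z - 18 = -18 + z)
N(v) = v³
√(p(117, -155) + N(-180)) = √((-18 - 155) + (-180)³) = √(-173 - 5832000) = √(-5832173) = I*√5832173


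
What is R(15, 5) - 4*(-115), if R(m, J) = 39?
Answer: 499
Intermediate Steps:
R(15, 5) - 4*(-115) = 39 - 4*(-115) = 39 - 1*(-460) = 39 + 460 = 499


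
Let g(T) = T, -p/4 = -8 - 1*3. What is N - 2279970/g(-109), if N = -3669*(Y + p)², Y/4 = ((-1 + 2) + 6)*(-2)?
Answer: -55308654/109 ≈ -5.0742e+5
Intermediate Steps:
p = 44 (p = -4*(-8 - 1*3) = -4*(-8 - 3) = -4*(-11) = 44)
Y = -56 (Y = 4*(((-1 + 2) + 6)*(-2)) = 4*((1 + 6)*(-2)) = 4*(7*(-2)) = 4*(-14) = -56)
N = -528336 (N = -3669*(-56 + 44)² = -3669*(-12)² = -3669*144 = -528336)
N - 2279970/g(-109) = -528336 - 2279970/(-109) = -528336 - 2279970*(-1)/109 = -528336 - 1*(-2279970/109) = -528336 + 2279970/109 = -55308654/109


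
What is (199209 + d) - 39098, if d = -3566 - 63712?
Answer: 92833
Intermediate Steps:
d = -67278
(199209 + d) - 39098 = (199209 - 67278) - 39098 = 131931 - 39098 = 92833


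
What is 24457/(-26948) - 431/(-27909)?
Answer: -670955825/752091732 ≈ -0.89212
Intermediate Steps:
24457/(-26948) - 431/(-27909) = 24457*(-1/26948) - 431*(-1/27909) = -24457/26948 + 431/27909 = -670955825/752091732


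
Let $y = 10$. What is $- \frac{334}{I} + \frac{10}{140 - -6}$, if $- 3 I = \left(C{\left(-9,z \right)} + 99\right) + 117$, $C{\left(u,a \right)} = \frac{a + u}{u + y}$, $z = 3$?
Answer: $\frac{12366}{2555} \approx 4.8399$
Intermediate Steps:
$C{\left(u,a \right)} = \frac{a + u}{10 + u}$ ($C{\left(u,a \right)} = \frac{a + u}{u + 10} = \frac{a + u}{10 + u}$)
$I = -70$ ($I = - \frac{\left(\frac{3 - 9}{10 - 9} + 99\right) + 117}{3} = - \frac{\left(1^{-1} \left(-6\right) + 99\right) + 117}{3} = - \frac{\left(1 \left(-6\right) + 99\right) + 117}{3} = - \frac{\left(-6 + 99\right) + 117}{3} = - \frac{93 + 117}{3} = \left(- \frac{1}{3}\right) 210 = -70$)
$- \frac{334}{I} + \frac{10}{140 - -6} = - \frac{334}{-70} + \frac{10}{140 - -6} = \left(-334\right) \left(- \frac{1}{70}\right) + \frac{10}{140 + 6} = \frac{167}{35} + \frac{10}{146} = \frac{167}{35} + 10 \cdot \frac{1}{146} = \frac{167}{35} + \frac{5}{73} = \frac{12366}{2555}$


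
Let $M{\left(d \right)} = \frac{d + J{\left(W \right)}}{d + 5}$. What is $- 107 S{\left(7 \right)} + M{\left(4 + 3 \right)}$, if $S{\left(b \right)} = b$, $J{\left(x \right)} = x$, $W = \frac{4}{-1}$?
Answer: $- \frac{2995}{4} \approx -748.75$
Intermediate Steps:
$W = -4$ ($W = 4 \left(-1\right) = -4$)
$M{\left(d \right)} = \frac{-4 + d}{5 + d}$ ($M{\left(d \right)} = \frac{d - 4}{d + 5} = \frac{-4 + d}{5 + d}$)
$- 107 S{\left(7 \right)} + M{\left(4 + 3 \right)} = \left(-107\right) 7 + \frac{-4 + \left(4 + 3\right)}{5 + \left(4 + 3\right)} = -749 + \frac{-4 + 7}{5 + 7} = -749 + \frac{1}{12} \cdot 3 = -749 + \frac{1}{4} = - \frac{2995}{4}$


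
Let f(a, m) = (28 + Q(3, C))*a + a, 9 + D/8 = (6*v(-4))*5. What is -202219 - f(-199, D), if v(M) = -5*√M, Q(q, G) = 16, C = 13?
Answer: -193264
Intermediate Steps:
D = -72 - 2400*I (D = -72 + 8*((6*(-10*I))*5) = -72 + 8*(-60*I*5) = -72 + 8*(-300*I) = -72 - 2400*I ≈ -72.0 - 2400.0*I)
f(a, m) = 45*a (f(a, m) = (28 + 16)*a + a = 44*a + a = 45*a)
-202219 - f(-199, D) = -202219 - 45*(-199) = -202219 - 1*(-8955) = -202219 + 8955 = -193264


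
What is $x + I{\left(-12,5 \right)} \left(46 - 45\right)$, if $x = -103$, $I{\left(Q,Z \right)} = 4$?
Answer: $-99$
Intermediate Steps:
$x + I{\left(-12,5 \right)} \left(46 - 45\right) = -103 + 4 \left(46 - 45\right) = -103 + 4 \cdot 1 = -103 + 4 = -99$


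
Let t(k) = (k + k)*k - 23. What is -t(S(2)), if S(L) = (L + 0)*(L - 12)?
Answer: -777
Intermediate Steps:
S(L) = L*(-12 + L)
t(k) = -23 + 2*k**2 (t(k) = (2*k)*k - 23 = 2*k**2 - 23 = -23 + 2*k**2)
-t(S(2)) = -(-23 + 2*(2*(-12 + 2))**2) = -(-23 + 2*(2*(-10))**2) = -(-23 + 2*(-20)**2) = -(-23 + 2*400) = -(-23 + 800) = -1*777 = -777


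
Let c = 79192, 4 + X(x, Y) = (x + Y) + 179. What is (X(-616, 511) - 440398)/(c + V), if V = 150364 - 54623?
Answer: -146776/58311 ≈ -2.5171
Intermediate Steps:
X(x, Y) = 175 + Y + x (X(x, Y) = -4 + ((x + Y) + 179) = -4 + ((Y + x) + 179) = -4 + (179 + Y + x) = 175 + Y + x)
V = 95741
(X(-616, 511) - 440398)/(c + V) = ((175 + 511 - 616) - 440398)/(79192 + 95741) = (70 - 440398)/174933 = -440328*1/174933 = -146776/58311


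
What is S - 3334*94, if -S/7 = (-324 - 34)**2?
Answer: -1210544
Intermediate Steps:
S = -897148 (S = -7*(-324 - 34)**2 = -7*(-358)**2 = -7*128164 = -897148)
S - 3334*94 = -897148 - 3334*94 = -897148 - 313396 = -1210544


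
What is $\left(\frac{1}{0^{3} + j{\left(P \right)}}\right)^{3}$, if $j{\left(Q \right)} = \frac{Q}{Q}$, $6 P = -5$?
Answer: $1$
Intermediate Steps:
$P = - \frac{5}{6}$ ($P = \frac{1}{6} \left(-5\right) = - \frac{5}{6} \approx -0.83333$)
$j{\left(Q \right)} = 1$
$\left(\frac{1}{0^{3} + j{\left(P \right)}}\right)^{3} = \left(\frac{1}{0^{3} + 1}\right)^{3} = \left(\frac{1}{0 + 1}\right)^{3} = \left(1^{-1}\right)^{3} = 1^{3} = 1$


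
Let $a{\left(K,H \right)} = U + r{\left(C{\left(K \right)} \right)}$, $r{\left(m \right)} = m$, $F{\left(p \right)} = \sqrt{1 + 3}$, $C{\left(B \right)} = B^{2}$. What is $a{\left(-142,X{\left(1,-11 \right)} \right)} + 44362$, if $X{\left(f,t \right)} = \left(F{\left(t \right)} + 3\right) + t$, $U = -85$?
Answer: $64441$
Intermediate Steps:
$F{\left(p \right)} = 2$ ($F{\left(p \right)} = \sqrt{4} = 2$)
$X{\left(f,t \right)} = 5 + t$ ($X{\left(f,t \right)} = \left(2 + 3\right) + t = 5 + t$)
$a{\left(K,H \right)} = -85 + K^{2}$
$a{\left(-142,X{\left(1,-11 \right)} \right)} + 44362 = \left(-85 + \left(-142\right)^{2}\right) + 44362 = \left(-85 + 20164\right) + 44362 = 20079 + 44362 = 64441$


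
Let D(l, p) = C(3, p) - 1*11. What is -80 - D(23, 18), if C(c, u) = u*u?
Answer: -393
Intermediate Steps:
C(c, u) = u²
D(l, p) = -11 + p² (D(l, p) = p² - 1*11 = p² - 11 = -11 + p²)
-80 - D(23, 18) = -80 - (-11 + 18²) = -80 - (-11 + 324) = -80 - 1*313 = -80 - 313 = -393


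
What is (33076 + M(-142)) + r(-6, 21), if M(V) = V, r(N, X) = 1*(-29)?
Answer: 32905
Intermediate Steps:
r(N, X) = -29
(33076 + M(-142)) + r(-6, 21) = (33076 - 142) - 29 = 32934 - 29 = 32905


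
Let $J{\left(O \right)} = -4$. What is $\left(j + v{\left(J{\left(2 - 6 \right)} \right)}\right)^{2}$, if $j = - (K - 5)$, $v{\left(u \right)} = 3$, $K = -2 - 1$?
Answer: $121$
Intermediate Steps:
$K = -3$
$j = 8$ ($j = - (-3 - 5) = \left(-1\right) \left(-8\right) = 8$)
$\left(j + v{\left(J{\left(2 - 6 \right)} \right)}\right)^{2} = \left(8 + 3\right)^{2} = 11^{2} = 121$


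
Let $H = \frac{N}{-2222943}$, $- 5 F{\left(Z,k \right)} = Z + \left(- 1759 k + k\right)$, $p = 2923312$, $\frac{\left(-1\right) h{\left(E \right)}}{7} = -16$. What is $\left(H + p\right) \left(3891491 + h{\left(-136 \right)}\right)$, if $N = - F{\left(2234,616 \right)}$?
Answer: $\frac{42148370567300049574}{3704905} \approx 1.1376 \cdot 10^{13}$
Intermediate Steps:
$h{\left(E \right)} = 112$ ($h{\left(E \right)} = \left(-7\right) \left(-16\right) = 112$)
$F{\left(Z,k \right)} = - \frac{Z}{5} + \frac{1758 k}{5}$ ($F{\left(Z,k \right)} = - \frac{Z + \left(- 1759 k + k\right)}{5} = - \frac{Z - 1758 k}{5} = - \frac{Z}{5} + \frac{1758 k}{5}$)
$N = - \frac{1080694}{5}$ ($N = - (\left(- \frac{1}{5}\right) 2234 + \frac{1758}{5} \cdot 616) = - (- \frac{2234}{5} + \frac{1082928}{5}) = \left(-1\right) \frac{1080694}{5} = - \frac{1080694}{5} \approx -2.1614 \cdot 10^{5}$)
$H = \frac{1080694}{11114715}$ ($H = - \frac{1080694}{5 \left(-2222943\right)} = \left(- \frac{1080694}{5}\right) \left(- \frac{1}{2222943}\right) = \frac{1080694}{11114715} \approx 0.097231$)
$\left(H + p\right) \left(3891491 + h{\left(-136 \right)}\right) = \left(\frac{1080694}{11114715} + 2923312\right) \left(3891491 + 112\right) = \frac{32491780816774}{11114715} \cdot 3891603 = \frac{42148370567300049574}{3704905}$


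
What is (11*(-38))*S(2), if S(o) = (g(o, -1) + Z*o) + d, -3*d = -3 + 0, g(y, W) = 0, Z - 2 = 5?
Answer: -6270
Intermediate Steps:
Z = 7 (Z = 2 + 5 = 7)
d = 1 (d = -(-3 + 0)/3 = -⅓*(-3) = 1)
S(o) = 1 + 7*o (S(o) = (0 + 7*o) + 1 = 7*o + 1 = 1 + 7*o)
(11*(-38))*S(2) = (11*(-38))*(1 + 7*2) = -418*(1 + 14) = -418*15 = -6270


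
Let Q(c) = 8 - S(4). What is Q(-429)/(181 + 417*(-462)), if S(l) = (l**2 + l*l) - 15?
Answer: 9/192473 ≈ 4.6760e-5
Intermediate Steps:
S(l) = -15 + 2*l**2 (S(l) = (l**2 + l**2) - 15 = 2*l**2 - 15 = -15 + 2*l**2)
Q(c) = -9 (Q(c) = 8 - (-15 + 2*4**2) = 8 - (-15 + 2*16) = 8 - (-15 + 32) = 8 - 1*17 = 8 - 17 = -9)
Q(-429)/(181 + 417*(-462)) = -9/(181 + 417*(-462)) = -9/(181 - 192654) = -9/(-192473) = -9*(-1/192473) = 9/192473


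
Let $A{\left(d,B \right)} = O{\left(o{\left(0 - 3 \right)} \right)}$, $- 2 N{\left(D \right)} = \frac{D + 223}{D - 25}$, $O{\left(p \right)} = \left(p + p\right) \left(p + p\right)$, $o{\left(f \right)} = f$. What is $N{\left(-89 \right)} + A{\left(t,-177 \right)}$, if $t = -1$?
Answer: $\frac{4171}{114} \approx 36.588$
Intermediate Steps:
$O{\left(p \right)} = 4 p^{2}$ ($O{\left(p \right)} = 2 p 2 p = 4 p^{2}$)
$N{\left(D \right)} = - \frac{223 + D}{2 \left(-25 + D\right)}$ ($N{\left(D \right)} = - \frac{\left(D + 223\right) \frac{1}{D - 25}}{2} = - \frac{\left(223 + D\right) \frac{1}{-25 + D}}{2} = - \frac{\frac{1}{-25 + D} \left(223 + D\right)}{2} = - \frac{223 + D}{2 \left(-25 + D\right)}$)
$A{\left(d,B \right)} = 36$ ($A{\left(d,B \right)} = 4 \left(0 - 3\right)^{2} = 4 \left(-3\right)^{2} = 4 \cdot 9 = 36$)
$N{\left(-89 \right)} + A{\left(t,-177 \right)} = \frac{-223 - -89}{2 \left(-25 - 89\right)} + 36 = \frac{-223 + 89}{2 \left(-114\right)} + 36 = \frac{1}{2} \left(- \frac{1}{114}\right) \left(-134\right) + 36 = \frac{67}{114} + 36 = \frac{4171}{114}$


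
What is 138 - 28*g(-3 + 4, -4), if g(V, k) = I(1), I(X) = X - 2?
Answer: 166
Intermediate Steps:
I(X) = -2 + X
g(V, k) = -1 (g(V, k) = -2 + 1 = -1)
138 - 28*g(-3 + 4, -4) = 138 - 28*(-1) = 138 + 28 = 166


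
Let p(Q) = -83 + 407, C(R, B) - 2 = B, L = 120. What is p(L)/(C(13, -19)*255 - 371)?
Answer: -162/2353 ≈ -0.068848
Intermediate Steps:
C(R, B) = 2 + B
p(Q) = 324
p(L)/(C(13, -19)*255 - 371) = 324/((2 - 19)*255 - 371) = 324/(-17*255 - 371) = 324/(-4335 - 371) = 324/(-4706) = 324*(-1/4706) = -162/2353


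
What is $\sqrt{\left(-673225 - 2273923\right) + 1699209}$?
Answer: $i \sqrt{1247939} \approx 1117.1 i$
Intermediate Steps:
$\sqrt{\left(-673225 - 2273923\right) + 1699209} = \sqrt{-2947148 + 1699209} = \sqrt{-1247939} = i \sqrt{1247939}$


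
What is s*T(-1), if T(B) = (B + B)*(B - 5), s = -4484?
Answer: -53808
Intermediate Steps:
T(B) = 2*B*(-5 + B) (T(B) = (2*B)*(-5 + B) = 2*B*(-5 + B))
s*T(-1) = -8968*(-1)*(-5 - 1) = -8968*(-1)*(-6) = -4484*12 = -53808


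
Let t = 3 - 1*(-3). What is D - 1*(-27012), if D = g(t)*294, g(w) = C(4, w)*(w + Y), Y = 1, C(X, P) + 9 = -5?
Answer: -1800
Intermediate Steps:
C(X, P) = -14 (C(X, P) = -9 - 5 = -14)
t = 6 (t = 3 + 3 = 6)
g(w) = -14 - 14*w (g(w) = -14*(w + 1) = -14*(1 + w) = -14 - 14*w)
D = -28812 (D = (-14 - 14*6)*294 = (-14 - 84)*294 = -98*294 = -28812)
D - 1*(-27012) = -28812 - 1*(-27012) = -28812 + 27012 = -1800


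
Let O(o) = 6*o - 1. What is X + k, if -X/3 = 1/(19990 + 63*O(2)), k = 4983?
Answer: 103063386/20683 ≈ 4983.0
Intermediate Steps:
O(o) = -1 + 6*o
X = -3/20683 (X = -3/(19990 + 63*(-1 + 6*2)) = -3/(19990 + 63*(-1 + 12)) = -3/(19990 + 63*11) = -3/(19990 + 693) = -3/20683 ≈ -0.00014505)
X + k = -3/20683 + 4983 = 103063386/20683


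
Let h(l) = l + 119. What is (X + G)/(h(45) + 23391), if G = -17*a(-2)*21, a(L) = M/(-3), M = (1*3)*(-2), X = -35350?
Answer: -5152/3365 ≈ -1.5311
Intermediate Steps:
M = -6 (M = 3*(-2) = -6)
a(L) = 2 (a(L) = -6/(-3) = -6*(-1/3) = 2)
G = -714 (G = -17*2*21 = -34*21 = -714)
h(l) = 119 + l
(X + G)/(h(45) + 23391) = (-35350 - 714)/((119 + 45) + 23391) = -36064/(164 + 23391) = -36064/23555 = -36064*1/23555 = -5152/3365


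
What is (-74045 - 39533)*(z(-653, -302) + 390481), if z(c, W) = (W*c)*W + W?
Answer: 6719959696074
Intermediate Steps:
z(c, W) = W + c*W² (z(c, W) = c*W² + W = W + c*W²)
(-74045 - 39533)*(z(-653, -302) + 390481) = (-74045 - 39533)*(-302*(1 - 302*(-653)) + 390481) = -113578*(-302*(1 + 197206) + 390481) = -113578*(-302*197207 + 390481) = -113578*(-59556514 + 390481) = -113578*(-59166033) = 6719959696074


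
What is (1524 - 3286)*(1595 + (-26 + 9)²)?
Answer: -3319608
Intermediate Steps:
(1524 - 3286)*(1595 + (-26 + 9)²) = -1762*(1595 + (-17)²) = -1762*(1595 + 289) = -1762*1884 = -3319608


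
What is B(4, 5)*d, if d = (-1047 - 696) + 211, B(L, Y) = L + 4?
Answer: -12256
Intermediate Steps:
B(L, Y) = 4 + L
d = -1532 (d = -1743 + 211 = -1532)
B(4, 5)*d = (4 + 4)*(-1532) = 8*(-1532) = -12256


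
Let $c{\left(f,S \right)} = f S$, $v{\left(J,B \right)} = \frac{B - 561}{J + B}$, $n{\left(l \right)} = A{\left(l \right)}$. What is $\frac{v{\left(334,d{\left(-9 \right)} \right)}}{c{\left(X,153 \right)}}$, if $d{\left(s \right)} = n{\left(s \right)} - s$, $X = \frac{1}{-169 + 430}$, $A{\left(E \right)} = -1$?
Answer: $- \frac{16037}{5814} \approx -2.7583$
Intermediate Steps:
$X = \frac{1}{261} \approx 0.0038314$
$n{\left(l \right)} = -1$
$d{\left(s \right)} = -1 - s$
$v{\left(J,B \right)} = \frac{-561 + B}{B + J}$
$c{\left(f,S \right)} = S f$
$\frac{v{\left(334,d{\left(-9 \right)} \right)}}{c{\left(X,153 \right)}} = \frac{\frac{1}{\left(-1 - -9\right) + 334} \left(-561 - -8\right)}{153 \cdot \frac{1}{261}} = \frac{\frac{1}{\left(-1 + 9\right) + 334} \left(-561 + \left(-1 + 9\right)\right)}{\frac{17}{29}} = \frac{-561 + 8}{8 + 334} \cdot \frac{29}{17} = \frac{1}{342} \left(-553\right) \frac{29}{17} = \left(- \frac{553}{342}\right) \frac{29}{17} = - \frac{16037}{5814}$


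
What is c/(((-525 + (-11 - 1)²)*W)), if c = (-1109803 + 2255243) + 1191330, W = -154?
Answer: 1168385/29337 ≈ 39.826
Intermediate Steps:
c = 2336770 (c = 1145440 + 1191330 = 2336770)
c/(((-525 + (-11 - 1)²)*W)) = 2336770/(((-525 + (-11 - 1)²)*(-154))) = 2336770/(((-525 + (-12)²)*(-154))) = 2336770/(((-525 + 144)*(-154))) = 2336770/((-381*(-154))) = 2336770/58674 = 2336770*(1/58674) = 1168385/29337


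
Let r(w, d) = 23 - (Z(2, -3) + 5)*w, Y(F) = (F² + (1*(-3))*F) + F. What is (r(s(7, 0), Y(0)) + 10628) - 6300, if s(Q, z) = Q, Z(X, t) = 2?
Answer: 4302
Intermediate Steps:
Y(F) = F² - 2*F (Y(F) = (F² - 3*F) + F = F² - 2*F)
r(w, d) = 23 - 7*w (r(w, d) = 23 - (2 + 5)*w = 23 - 7*w)
(r(s(7, 0), Y(0)) + 10628) - 6300 = ((23 - 7*7) + 10628) - 6300 = ((23 - 49) + 10628) - 6300 = (-26 + 10628) - 6300 = 10602 - 6300 = 4302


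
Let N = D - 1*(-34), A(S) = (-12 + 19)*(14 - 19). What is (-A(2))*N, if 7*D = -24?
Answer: 1070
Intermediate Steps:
D = -24/7 (D = (⅐)*(-24) = -24/7 ≈ -3.4286)
A(S) = -35 (A(S) = 7*(-5) = -35)
N = 214/7 (N = -24/7 - 1*(-34) = -24/7 + 34 = 214/7 ≈ 30.571)
(-A(2))*N = -1*(-35)*(214/7) = 35*(214/7) = 1070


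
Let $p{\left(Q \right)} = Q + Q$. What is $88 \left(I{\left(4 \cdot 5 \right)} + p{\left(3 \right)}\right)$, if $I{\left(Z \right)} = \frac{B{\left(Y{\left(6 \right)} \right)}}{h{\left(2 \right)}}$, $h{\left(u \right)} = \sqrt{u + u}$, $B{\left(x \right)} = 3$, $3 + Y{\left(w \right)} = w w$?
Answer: $660$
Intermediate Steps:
$Y{\left(w \right)} = -3 + w^{2}$ ($Y{\left(w \right)} = -3 + w w = -3 + w^{2}$)
$h{\left(u \right)} = \sqrt{2} \sqrt{u}$ ($h{\left(u \right)} = \sqrt{2 u} = \sqrt{2} \sqrt{u}$)
$p{\left(Q \right)} = 2 Q$
$I{\left(Z \right)} = \frac{3}{2}$ ($I{\left(Z \right)} = \frac{3}{\sqrt{2} \sqrt{2}} = \frac{3}{2}$)
$88 \left(I{\left(4 \cdot 5 \right)} + p{\left(3 \right)}\right) = 88 \left(\frac{3}{2} + 2 \cdot 3\right) = 88 \left(\frac{3}{2} + 6\right) = 88 \cdot \frac{15}{2} = 660$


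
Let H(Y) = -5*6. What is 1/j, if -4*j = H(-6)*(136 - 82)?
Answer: 1/405 ≈ 0.0024691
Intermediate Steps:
H(Y) = -30
j = 405 (j = -(-15)*(136 - 82)/2 = -(-15)*54/2 = -1/4*(-1620) = 405)
1/j = 1/405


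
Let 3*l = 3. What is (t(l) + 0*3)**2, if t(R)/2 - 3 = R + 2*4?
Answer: 576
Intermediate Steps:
l = 1 (l = (1/3)*3 = 1)
t(R) = 22 + 2*R (t(R) = 6 + 2*(R + 2*4) = 6 + 2*(R + 8) = 6 + 2*(8 + R) = 6 + (16 + 2*R) = 22 + 2*R)
(t(l) + 0*3)**2 = ((22 + 2*1) + 0*3)**2 = ((22 + 2) + 0)**2 = (24 + 0)**2 = 24**2 = 576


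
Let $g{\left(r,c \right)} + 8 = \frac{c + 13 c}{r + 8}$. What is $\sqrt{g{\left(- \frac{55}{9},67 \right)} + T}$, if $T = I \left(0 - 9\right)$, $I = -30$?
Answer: $\frac{4 \sqrt{13702}}{17} \approx 27.542$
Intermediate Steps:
$T = 270$ ($T = - 30 \left(0 - 9\right) = \left(-30\right) \left(-9\right) = 270$)
$g{\left(r,c \right)} = -8 + \frac{14 c}{8 + r}$ ($g{\left(r,c \right)} = -8 + \frac{c + 13 c}{r + 8} = -8 + \frac{14 c}{8 + r}$)
$\sqrt{g{\left(- \frac{55}{9},67 \right)} + T} = \sqrt{\frac{2 \left(-32 - 4 \left(- \frac{55}{9}\right) + 7 \cdot 67\right)}{8 - \frac{55}{9}} + 270} = \sqrt{\frac{2 \left(-32 - 4 \left(\left(-55\right) \frac{1}{9}\right) + 469\right)}{8 - \frac{55}{9}} + 270} = \sqrt{\frac{2 \left(-32 - - \frac{220}{9} + 469\right)}{8 - \frac{55}{9}} + 270} = \sqrt{\frac{2 \left(-32 + \frac{220}{9} + 469\right)}{\frac{17}{9}} + 270} = \sqrt{2 \cdot \frac{9}{17} \cdot \frac{4153}{9} + 270} = \sqrt{\frac{8306}{17} + 270} = \sqrt{\frac{12896}{17}} = \frac{4 \sqrt{13702}}{17}$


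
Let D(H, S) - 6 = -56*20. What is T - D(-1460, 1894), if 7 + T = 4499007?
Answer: 4500114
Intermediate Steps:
D(H, S) = -1114 (D(H, S) = 6 - 56*20 = 6 - 1120 = -1114)
T = 4499000 (T = -7 + 4499007 = 4499000)
T - D(-1460, 1894) = 4499000 - 1*(-1114) = 4499000 + 1114 = 4500114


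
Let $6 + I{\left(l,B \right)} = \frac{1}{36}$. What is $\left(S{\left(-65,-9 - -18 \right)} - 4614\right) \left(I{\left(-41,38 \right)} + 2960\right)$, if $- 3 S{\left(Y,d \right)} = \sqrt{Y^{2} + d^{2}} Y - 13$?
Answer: $- \frac{1470645005}{108} + \frac{6912425 \sqrt{4306}}{108} \approx -9.4171 \cdot 10^{6}$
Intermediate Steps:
$S{\left(Y,d \right)} = \frac{13}{3} - \frac{Y \sqrt{Y^{2} + d^{2}}}{3}$ ($S{\left(Y,d \right)} = - \frac{\sqrt{Y^{2} + d^{2}} Y - 13}{3} = - \frac{Y \sqrt{Y^{2} + d^{2}} - 13}{3} = - \frac{-13 + Y \sqrt{Y^{2} + d^{2}}}{3} = \frac{13}{3} - \frac{Y \sqrt{Y^{2} + d^{2}}}{3}$)
$I{\left(l,B \right)} = - \frac{215}{36}$ ($I{\left(l,B \right)} = -6 + \frac{1}{36} = - \frac{215}{36}$)
$\left(S{\left(-65,-9 - -18 \right)} - 4614\right) \left(I{\left(-41,38 \right)} + 2960\right) = \left(\left(\frac{13}{3} - - \frac{65 \sqrt{\left(-65\right)^{2} + \left(-9 - -18\right)^{2}}}{3}\right) - 4614\right) \left(- \frac{215}{36} + 2960\right) = \left(\left(\frac{13}{3} - - \frac{65 \sqrt{4225 + \left(-9 + 18\right)^{2}}}{3}\right) - 4614\right) \frac{106345}{36} = \left(\left(\frac{13}{3} - - \frac{65 \sqrt{4225 + 9^{2}}}{3}\right) - 4614\right) \frac{106345}{36} = \left(\left(\frac{13}{3} - - \frac{65 \sqrt{4225 + 81}}{3}\right) - 4614\right) \frac{106345}{36} = \left(\left(\frac{13}{3} - - \frac{65 \sqrt{4306}}{3}\right) - 4614\right) \frac{106345}{36} = \left(\left(\frac{13}{3} + \frac{65 \sqrt{4306}}{3}\right) - 4614\right) \frac{106345}{36} = \left(- \frac{13829}{3} + \frac{65 \sqrt{4306}}{3}\right) \frac{106345}{36} = - \frac{1470645005}{108} + \frac{6912425 \sqrt{4306}}{108}$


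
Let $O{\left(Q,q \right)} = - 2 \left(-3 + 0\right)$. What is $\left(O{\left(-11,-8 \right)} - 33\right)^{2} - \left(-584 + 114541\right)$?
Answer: $-113228$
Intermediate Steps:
$O{\left(Q,q \right)} = 6$ ($O{\left(Q,q \right)} = \left(-2\right) \left(-3\right) = 6$)
$\left(O{\left(-11,-8 \right)} - 33\right)^{2} - \left(-584 + 114541\right) = \left(6 - 33\right)^{2} - \left(-584 + 114541\right) = \left(-27\right)^{2} - 113957 = 729 - 113957 = -113228$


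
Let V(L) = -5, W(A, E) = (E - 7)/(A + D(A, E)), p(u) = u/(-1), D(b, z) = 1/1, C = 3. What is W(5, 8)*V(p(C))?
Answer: -5/6 ≈ -0.83333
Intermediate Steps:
D(b, z) = 1
p(u) = -u (p(u) = u*(-1) = -u)
W(A, E) = (-7 + E)/(1 + A) (W(A, E) = (E - 7)/(A + 1) = (-7 + E)/(1 + A))
W(5, 8)*V(p(C)) = ((-7 + 8)/(1 + 5))*(-5) = (1/6)*(-5) = -5/6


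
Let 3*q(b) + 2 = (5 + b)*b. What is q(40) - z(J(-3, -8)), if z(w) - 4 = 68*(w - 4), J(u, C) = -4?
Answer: 3418/3 ≈ 1139.3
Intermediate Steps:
z(w) = -268 + 68*w (z(w) = 4 + 68*(w - 4) = 4 + 68*(-4 + w) = 4 + (-272 + 68*w) = -268 + 68*w)
q(b) = -⅔ + b*(5 + b)/3 (q(b) = -⅔ + ((5 + b)*b)/3 = -⅔ + (b*(5 + b))/3 = -⅔ + b*(5 + b)/3)
q(40) - z(J(-3, -8)) = (-⅔ + (⅓)*40² + (5/3)*40) - (-268 + 68*(-4)) = (-⅔ + (⅓)*1600 + 200/3) - (-268 - 272) = (-⅔ + 1600/3 + 200/3) - 1*(-540) = 1798/3 + 540 = 3418/3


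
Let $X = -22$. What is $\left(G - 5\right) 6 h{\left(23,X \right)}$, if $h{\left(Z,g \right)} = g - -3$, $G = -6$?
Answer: $1254$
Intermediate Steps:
$h{\left(Z,g \right)} = 3 + g$ ($h{\left(Z,g \right)} = g + 3 = 3 + g$)
$\left(G - 5\right) 6 h{\left(23,X \right)} = \left(-6 - 5\right) 6 \left(3 - 22\right) = \left(-11\right) 6 \left(-19\right) = \left(-66\right) \left(-19\right) = 1254$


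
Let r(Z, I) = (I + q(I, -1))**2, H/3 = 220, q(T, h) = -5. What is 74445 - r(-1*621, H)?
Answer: -354580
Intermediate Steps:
H = 660 (H = 3*220 = 660)
r(Z, I) = (-5 + I)**2 (r(Z, I) = (I - 5)**2 = (-5 + I)**2)
74445 - r(-1*621, H) = 74445 - (-5 + 660)**2 = 74445 - 1*655**2 = 74445 - 1*429025 = 74445 - 429025 = -354580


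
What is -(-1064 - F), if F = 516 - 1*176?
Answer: 1404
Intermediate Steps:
F = 340 (F = 516 - 176 = 340)
-(-1064 - F) = -(-1064 - 1*340) = -(-1064 - 340) = -1*(-1404) = 1404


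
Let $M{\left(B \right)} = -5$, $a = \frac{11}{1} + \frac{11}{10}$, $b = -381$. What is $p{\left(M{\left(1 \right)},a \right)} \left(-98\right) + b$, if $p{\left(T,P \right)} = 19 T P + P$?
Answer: $\frac{555421}{5} \approx 1.1108 \cdot 10^{5}$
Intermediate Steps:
$a = \frac{121}{10}$ ($a = 11 \cdot 1 + 11 \cdot \frac{1}{10} = 11 + \frac{11}{10} = \frac{121}{10} \approx 12.1$)
$p{\left(T,P \right)} = P + 19 P T$ ($p{\left(T,P \right)} = 19 P T + P = P + 19 P T$)
$p{\left(M{\left(1 \right)},a \right)} \left(-98\right) + b = \frac{121 \left(1 + 19 \left(-5\right)\right)}{10} \left(-98\right) - 381 = \frac{121 \left(1 - 95\right)}{10} \left(-98\right) - 381 = \frac{121}{10} \left(-94\right) \left(-98\right) - 381 = \left(- \frac{5687}{5}\right) \left(-98\right) - 381 = \frac{557326}{5} - 381 = \frac{555421}{5}$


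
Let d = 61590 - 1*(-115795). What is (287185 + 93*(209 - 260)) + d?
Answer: 459827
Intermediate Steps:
d = 177385 (d = 61590 + 115795 = 177385)
(287185 + 93*(209 - 260)) + d = (287185 + 93*(209 - 260)) + 177385 = (287185 + 93*(-51)) + 177385 = (287185 - 4743) + 177385 = 282442 + 177385 = 459827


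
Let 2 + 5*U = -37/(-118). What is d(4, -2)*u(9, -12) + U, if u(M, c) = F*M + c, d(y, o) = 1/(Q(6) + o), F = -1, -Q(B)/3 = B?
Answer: 841/1180 ≈ 0.71271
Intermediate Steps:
Q(B) = -3*B
U = -199/590 (U = -⅖ + (-37/(-118))/5 = -⅖ + (-37*(-1/118))/5 = -⅖ + (⅕)*(37/118) = -⅖ + 37/590 = -199/590 ≈ -0.33729)
d(y, o) = 1/(-18 + o) (d(y, o) = 1/(-3*6 + o) = 1/(-18 + o))
u(M, c) = c - M (u(M, c) = -M + c = c - M)
d(4, -2)*u(9, -12) + U = (-12 - 1*9)/(-18 - 2) - 199/590 = (-12 - 9)/(-20) - 199/590 = -1/20*(-21) - 199/590 = 21/20 - 199/590 = 841/1180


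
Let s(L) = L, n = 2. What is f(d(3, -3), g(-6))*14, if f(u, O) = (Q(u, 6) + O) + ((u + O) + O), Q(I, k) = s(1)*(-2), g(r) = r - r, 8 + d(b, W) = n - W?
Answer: -70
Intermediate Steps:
d(b, W) = -6 - W (d(b, W) = -8 + (2 - W) = -6 - W)
g(r) = 0
Q(I, k) = -2 (Q(I, k) = 1*(-2) = -2)
f(u, O) = -2 + u + 3*O (f(u, O) = (-2 + O) + ((u + O) + O) = (-2 + O) + ((O + u) + O) = (-2 + O) + (u + 2*O) = -2 + u + 3*O)
f(d(3, -3), g(-6))*14 = (-2 + (-6 - 1*(-3)) + 3*0)*14 = (-2 + (-6 + 3) + 0)*14 = (-2 - 3 + 0)*14 = -5*14 = -70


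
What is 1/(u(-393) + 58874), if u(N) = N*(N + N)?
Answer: 1/367772 ≈ 2.7191e-6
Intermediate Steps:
u(N) = 2*N**2 (u(N) = N*(2*N) = 2*N**2)
1/(u(-393) + 58874) = 1/(2*(-393)**2 + 58874) = 1/(2*154449 + 58874) = 1/(308898 + 58874) = 1/367772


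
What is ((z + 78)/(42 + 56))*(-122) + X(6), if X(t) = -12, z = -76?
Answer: -710/49 ≈ -14.490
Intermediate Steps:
((z + 78)/(42 + 56))*(-122) + X(6) = ((-76 + 78)/(42 + 56))*(-122) - 12 = (2/98)*(-122) - 12 = (2*(1/98))*(-122) - 12 = (1/49)*(-122) - 12 = -122/49 - 12 = -710/49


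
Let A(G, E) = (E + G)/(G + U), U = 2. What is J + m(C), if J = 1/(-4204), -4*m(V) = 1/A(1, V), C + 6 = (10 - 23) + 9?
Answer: 262/3153 ≈ 0.083095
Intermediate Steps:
A(G, E) = (E + G)/(2 + G) (A(G, E) = (E + G)/(G + 2) = (E + G)/(2 + G))
C = -10 (C = -6 + ((10 - 23) + 9) = -6 + (-13 + 9) = -6 - 4 = -10)
m(V) = -1/(4*(⅓ + V/3)) (m(V) = -(2 + 1)/(V + 1)/4 = -3/(1 + V)/4 = -1/(4*(⅓ + V/3)))
J = -1/4204 ≈ -0.00023787
J + m(C) = -1/4204 - 3/(4 + 4*(-10)) = -1/4204 - 3/(4 - 40) = -1/4204 - 3/(-36) = -1/4204 - 3*(-1/36) = -1/4204 + 1/12 = 262/3153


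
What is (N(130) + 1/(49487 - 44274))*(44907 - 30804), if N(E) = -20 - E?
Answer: -11027826747/5213 ≈ -2.1154e+6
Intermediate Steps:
(N(130) + 1/(49487 - 44274))*(44907 - 30804) = ((-20 - 1*130) + 1/(49487 - 44274))*(44907 - 30804) = ((-20 - 130) + 1/5213)*14103 = (-150 + 1/5213)*14103 = -781949/5213*14103 = -11027826747/5213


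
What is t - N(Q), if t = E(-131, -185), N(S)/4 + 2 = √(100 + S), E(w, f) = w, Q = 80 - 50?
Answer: -123 - 4*√130 ≈ -168.61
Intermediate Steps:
Q = 30
N(S) = -8 + 4*√(100 + S)
t = -131
t - N(Q) = -131 - (-8 + 4*√(100 + 30)) = -131 - (-8 + 4*√130) = -131 + (8 - 4*√130) = -123 - 4*√130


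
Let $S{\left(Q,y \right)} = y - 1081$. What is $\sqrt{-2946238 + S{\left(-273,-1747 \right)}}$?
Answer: $3 i \sqrt{327674} \approx 1717.3 i$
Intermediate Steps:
$S{\left(Q,y \right)} = -1081 + y$
$\sqrt{-2946238 + S{\left(-273,-1747 \right)}} = \sqrt{-2946238 - 2828} = \sqrt{-2949066} = 3 i \sqrt{327674}$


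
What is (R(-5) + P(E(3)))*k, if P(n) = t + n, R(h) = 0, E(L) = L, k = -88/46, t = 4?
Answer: -308/23 ≈ -13.391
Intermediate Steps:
k = -44/23 (k = -88*1/46 = -44/23 ≈ -1.9130)
P(n) = 4 + n
(R(-5) + P(E(3)))*k = (0 + (4 + 3))*(-44/23) = (0 + 7)*(-44/23) = 7*(-44/23) = -308/23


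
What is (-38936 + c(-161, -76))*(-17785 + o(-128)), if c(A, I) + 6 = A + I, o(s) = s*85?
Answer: 1123066035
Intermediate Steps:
o(s) = 85*s
c(A, I) = -6 + A + I (c(A, I) = -6 + (A + I) = -6 + A + I)
(-38936 + c(-161, -76))*(-17785 + o(-128)) = (-38936 + (-6 - 161 - 76))*(-17785 + 85*(-128)) = (-38936 - 243)*(-17785 - 10880) = -39179*(-28665) = 1123066035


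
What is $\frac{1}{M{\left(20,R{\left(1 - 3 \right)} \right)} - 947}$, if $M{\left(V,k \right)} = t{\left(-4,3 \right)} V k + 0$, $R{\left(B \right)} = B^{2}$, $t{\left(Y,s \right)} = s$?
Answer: $- \frac{1}{707} \approx -0.0014144$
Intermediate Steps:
$M{\left(V,k \right)} = 3 V k$ ($M{\left(V,k \right)} = 3 V k + 0 = 3 V k$)
$\frac{1}{M{\left(20,R{\left(1 - 3 \right)} \right)} - 947} = \frac{1}{3 \cdot 20 \left(1 - 3\right)^{2} - 947} = \frac{1}{3 \cdot 20 \left(-2\right)^{2} - 947} = \frac{1}{3 \cdot 20 \cdot 4 - 947} = \frac{1}{240 - 947} = \frac{1}{-707} = - \frac{1}{707}$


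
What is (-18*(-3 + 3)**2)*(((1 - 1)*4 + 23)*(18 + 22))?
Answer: 0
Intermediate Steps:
(-18*(-3 + 3)**2)*(((1 - 1)*4 + 23)*(18 + 22)) = (-18*0**2)*((0*4 + 23)*40) = (-18*0)*((0 + 23)*40) = 0*(23*40) = 0*920 = 0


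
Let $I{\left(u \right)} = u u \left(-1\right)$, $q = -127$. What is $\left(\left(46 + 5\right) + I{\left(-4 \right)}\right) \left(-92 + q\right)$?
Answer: $-7665$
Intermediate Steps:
$I{\left(u \right)} = - u^{2}$ ($I{\left(u \right)} = u^{2} \left(-1\right) = - u^{2}$)
$\left(\left(46 + 5\right) + I{\left(-4 \right)}\right) \left(-92 + q\right) = \left(\left(46 + 5\right) - \left(-4\right)^{2}\right) \left(-92 - 127\right) = \left(51 - 16\right) \left(-219\right) = 35 \left(-219\right) = -7665$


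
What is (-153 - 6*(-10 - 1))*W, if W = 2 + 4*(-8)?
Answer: 2610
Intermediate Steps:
W = -30 (W = 2 - 32 = -30)
(-153 - 6*(-10 - 1))*W = (-153 - 6*(-10 - 1))*(-30) = (-153 - 6*(-11))*(-30) = (-153 + 66)*(-30) = -87*(-30) = 2610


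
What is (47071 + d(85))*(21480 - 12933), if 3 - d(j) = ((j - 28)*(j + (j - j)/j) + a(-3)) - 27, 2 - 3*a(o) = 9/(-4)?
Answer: 1444599695/4 ≈ 3.6115e+8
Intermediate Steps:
a(o) = 17/12 (a(o) = ⅔ - 3/(-4) = ⅔ - 3*(-1)/4 = ⅔ - ⅓*(-9/4) = ⅔ + ¾ = 17/12)
d(j) = 343/12 - j*(-28 + j) (d(j) = 3 - (((j - 28)*(j + (j - j)/j) + 17/12) - 27) = 3 - (((-28 + j)*(j + 0/j) + 17/12) - 27) = 3 - (((-28 + j)*(j + 0) + 17/12) - 27) = 3 - (((-28 + j)*j + 17/12) - 27) = 3 - ((j*(-28 + j) + 17/12) - 27) = 3 - ((17/12 + j*(-28 + j)) - 27) = 3 - (-307/12 + j*(-28 + j)) = 3 + (307/12 - j*(-28 + j)) = 343/12 - j*(-28 + j))
(47071 + d(85))*(21480 - 12933) = (47071 + (343/12 - 1*85² + 28*85))*(21480 - 12933) = (47071 + (343/12 - 1*7225 + 2380))*8547 = (47071 + (343/12 - 7225 + 2380))*8547 = (47071 - 57797/12)*8547 = (507055/12)*8547 = 1444599695/4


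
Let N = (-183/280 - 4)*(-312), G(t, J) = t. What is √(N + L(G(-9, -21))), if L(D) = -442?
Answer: √1237145/35 ≈ 31.779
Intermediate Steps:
N = 50817/35 (N = (-183*1/280 - 4)*(-312) = (-183/280 - 4)*(-312) = -1303/280*(-312) = 50817/35 ≈ 1451.9)
√(N + L(G(-9, -21))) = √(50817/35 - 442) = √(35347/35) = √1237145/35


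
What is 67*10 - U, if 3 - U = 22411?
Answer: 23078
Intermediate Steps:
U = -22408 (U = 3 - 1*22411 = 3 - 22411 = -22408)
67*10 - U = 67*10 - 1*(-22408) = 670 + 22408 = 23078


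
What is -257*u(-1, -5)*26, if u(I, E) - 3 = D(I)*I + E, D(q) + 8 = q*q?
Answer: -33410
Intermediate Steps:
D(q) = -8 + q**2 (D(q) = -8 + q*q = -8 + q**2)
u(I, E) = 3 + E + I*(-8 + I**2) (u(I, E) = 3 + ((-8 + I**2)*I + E) = 3 + (I*(-8 + I**2) + E) = 3 + (E + I*(-8 + I**2)) = 3 + E + I*(-8 + I**2))
-257*u(-1, -5)*26 = -257*(3 - 5 - (-8 + (-1)**2))*26 = -257*(3 - 5 - (-8 + 1))*26 = -257*(3 - 5 - 1*(-7))*26 = -257*(3 - 5 + 7)*26 = -257*5*26 = -1285*26 = -33410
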